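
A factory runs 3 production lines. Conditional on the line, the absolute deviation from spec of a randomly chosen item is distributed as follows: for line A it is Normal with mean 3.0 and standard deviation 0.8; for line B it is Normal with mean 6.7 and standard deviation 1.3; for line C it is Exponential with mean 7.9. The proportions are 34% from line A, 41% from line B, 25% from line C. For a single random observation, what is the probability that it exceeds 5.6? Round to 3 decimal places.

Conditional on each line, P(X > 5.6): A: 0.000577025; B: 0.801267; C: 0.492205.
By total probability, P(X > 5.6) = 0.34·0.000577025 + 0.41·0.801267 + 0.25·0.492205 = 0.451767.

0.452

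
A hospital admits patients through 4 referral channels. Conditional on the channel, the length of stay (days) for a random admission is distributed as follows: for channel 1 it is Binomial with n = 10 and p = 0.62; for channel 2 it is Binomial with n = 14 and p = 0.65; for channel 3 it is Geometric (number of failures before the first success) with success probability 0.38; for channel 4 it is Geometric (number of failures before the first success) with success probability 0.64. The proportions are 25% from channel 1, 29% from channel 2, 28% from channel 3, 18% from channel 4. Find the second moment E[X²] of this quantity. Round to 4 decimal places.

For each component E[X²] = Var + (mean)², giving 1: 40.796; 2: 85.995; 3: 6.95568; 4: 1.19531.
Overall E[X²] = 0.25·40.796 + 0.29·85.995 + 0.28·6.95568 + 0.18·1.19531 = 37.3003.

37.3003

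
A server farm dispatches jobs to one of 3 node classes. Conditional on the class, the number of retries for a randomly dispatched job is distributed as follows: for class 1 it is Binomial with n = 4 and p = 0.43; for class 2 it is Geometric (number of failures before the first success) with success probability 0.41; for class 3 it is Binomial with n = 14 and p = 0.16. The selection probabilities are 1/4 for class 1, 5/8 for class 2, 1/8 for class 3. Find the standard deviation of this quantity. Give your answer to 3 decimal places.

1.657

Per component, 1: μ=1.72, E[X²]=3.9388; 2: μ=1.43902, E[X²]=5.58061; 3: μ=2.24, E[X²]=6.8992.
E[X] = 0.25·1.72 + 0.625·1.43902 + 0.125·2.24 = 1.60939.
E[X²] = 0.25·3.9388 + 0.625·5.58061 + 0.125·6.8992 = 5.33498.
Var(X) = E[X²] − (E[X])² = 5.33498 − 2.59014 = 2.74484.
SD(X) = √2.74484 = 1.65676.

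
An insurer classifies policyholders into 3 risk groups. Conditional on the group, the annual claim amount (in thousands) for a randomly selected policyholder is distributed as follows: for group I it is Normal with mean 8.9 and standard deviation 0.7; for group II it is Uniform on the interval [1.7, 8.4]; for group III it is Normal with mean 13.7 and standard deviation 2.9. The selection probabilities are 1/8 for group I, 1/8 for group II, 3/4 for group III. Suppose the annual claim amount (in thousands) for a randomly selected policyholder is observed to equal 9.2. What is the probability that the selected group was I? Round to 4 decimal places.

Likelihoods f(9.2 | ·): I: 0.51991; II: 0; III: 0.0412719.
Posterior ∝ prior × likelihood. Numerator for I: 0.125·0.51991 = 0.0649887.
Normalizing constant: 0.125·0.51991 + 0.125·0 + 0.75·0.0412719 = 0.0959426.
P(I | observation) = 0.0649887 / 0.0959426 = 0.67737.

0.6774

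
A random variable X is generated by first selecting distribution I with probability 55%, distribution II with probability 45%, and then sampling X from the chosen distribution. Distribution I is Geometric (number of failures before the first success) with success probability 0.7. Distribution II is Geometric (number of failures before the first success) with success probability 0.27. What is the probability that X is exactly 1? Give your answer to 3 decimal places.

Conditional on each component, P(X = 1): I: 0.21; II: 0.1971.
By total probability, P(X = 1) = 0.55·0.21 + 0.45·0.1971 = 0.204195.

0.204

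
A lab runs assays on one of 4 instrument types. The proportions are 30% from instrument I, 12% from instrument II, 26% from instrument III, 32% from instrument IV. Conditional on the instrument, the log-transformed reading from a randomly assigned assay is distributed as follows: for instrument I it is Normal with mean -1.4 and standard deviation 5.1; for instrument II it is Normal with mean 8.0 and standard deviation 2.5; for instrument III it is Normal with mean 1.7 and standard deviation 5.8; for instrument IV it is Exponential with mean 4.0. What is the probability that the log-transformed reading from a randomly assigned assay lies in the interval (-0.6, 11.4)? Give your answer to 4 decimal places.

0.6983

Conditional on each instrument, P(-0.6 < X < 11.4): I: 0.431637; II: 0.912794; III: 0.60693; IV: 0.942156.
By total probability, P(-0.6 < X < 11.4) = 0.3·0.431637 + 0.12·0.912794 + 0.26·0.60693 + 0.32·0.942156 = 0.698318.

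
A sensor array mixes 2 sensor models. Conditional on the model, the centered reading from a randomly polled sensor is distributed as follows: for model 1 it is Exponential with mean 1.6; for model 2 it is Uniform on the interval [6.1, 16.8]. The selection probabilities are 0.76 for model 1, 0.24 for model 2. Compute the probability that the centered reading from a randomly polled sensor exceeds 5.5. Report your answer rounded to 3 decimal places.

Conditional on each model, P(X > 5.5): 1: 0.0321449; 2: 1.
By total probability, P(X > 5.5) = 0.76·0.0321449 + 0.24·1 = 0.26443.

0.264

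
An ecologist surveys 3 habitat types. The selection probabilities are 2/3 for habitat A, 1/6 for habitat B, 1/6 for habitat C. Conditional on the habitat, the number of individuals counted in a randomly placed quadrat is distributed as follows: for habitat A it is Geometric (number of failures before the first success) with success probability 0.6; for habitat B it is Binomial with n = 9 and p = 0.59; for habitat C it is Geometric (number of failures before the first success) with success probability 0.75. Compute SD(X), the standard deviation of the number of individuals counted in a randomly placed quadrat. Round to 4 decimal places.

2.0673

Per component, A: μ=0.666667, E[X²]=1.55556; B: μ=5.31, E[X²]=30.3732; C: μ=0.333333, E[X²]=0.555556.
E[X] = 0.666667·0.666667 + 0.166667·5.31 + 0.166667·0.333333 = 1.385.
E[X²] = 0.666667·1.55556 + 0.166667·30.3732 + 0.166667·0.555556 = 6.19183.
Var(X) = E[X²] − (E[X])² = 6.19183 − 1.91823 = 4.2736.
SD(X) = √4.2736 = 2.06727.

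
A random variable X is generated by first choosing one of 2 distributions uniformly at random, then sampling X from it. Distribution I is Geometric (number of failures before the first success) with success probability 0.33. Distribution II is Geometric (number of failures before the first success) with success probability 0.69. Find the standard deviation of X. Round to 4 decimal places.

Per component, I: μ=2.0303, E[X²]=10.2746; II: μ=0.449275, E[X²]=0.852972.
E[X] = 0.5·2.0303 + 0.5·0.449275 = 1.23979.
E[X²] = 0.5·10.2746 + 0.5·0.852972 = 5.56377.
Var(X) = E[X²] − (E[X])² = 5.56377 − 1.53708 = 4.02669.
SD(X) = √4.02669 = 2.00666.

2.0067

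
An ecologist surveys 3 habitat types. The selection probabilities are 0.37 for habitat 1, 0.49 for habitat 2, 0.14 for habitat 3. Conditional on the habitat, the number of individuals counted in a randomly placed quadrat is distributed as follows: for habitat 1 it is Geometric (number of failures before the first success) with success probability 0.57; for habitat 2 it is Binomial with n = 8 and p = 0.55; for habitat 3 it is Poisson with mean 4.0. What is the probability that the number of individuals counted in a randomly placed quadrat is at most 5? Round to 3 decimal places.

0.860

Conditional on each habitat, P(X ≤ 5): 1: 0.993679; 2: 0.77987; 3: 0.78513.
By total probability, P(X ≤ 5) = 0.37·0.993679 + 0.49·0.77987 + 0.14·0.78513 = 0.859716.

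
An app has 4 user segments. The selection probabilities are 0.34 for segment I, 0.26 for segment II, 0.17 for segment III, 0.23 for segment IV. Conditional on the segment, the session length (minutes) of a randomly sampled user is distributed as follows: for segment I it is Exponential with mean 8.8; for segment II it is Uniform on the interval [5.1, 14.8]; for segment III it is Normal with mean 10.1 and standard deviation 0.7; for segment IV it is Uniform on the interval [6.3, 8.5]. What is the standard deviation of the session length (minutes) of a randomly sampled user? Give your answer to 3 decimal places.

Per component, I: μ=8.8, E[X²]=154.88; II: μ=9.95, E[X²]=106.843; III: μ=10.1, E[X²]=102.5; IV: μ=7.4, E[X²]=55.1633.
E[X] = 0.34·8.8 + 0.26·9.95 + 0.17·10.1 + 0.23·7.4 = 8.998.
E[X²] = 0.34·154.88 + 0.26·106.843 + 0.17·102.5 + 0.23·55.1633 = 110.551.
Var(X) = E[X²] − (E[X])² = 110.551 − 80.964 = 29.587.
SD(X) = √29.587 = 5.4394.

5.439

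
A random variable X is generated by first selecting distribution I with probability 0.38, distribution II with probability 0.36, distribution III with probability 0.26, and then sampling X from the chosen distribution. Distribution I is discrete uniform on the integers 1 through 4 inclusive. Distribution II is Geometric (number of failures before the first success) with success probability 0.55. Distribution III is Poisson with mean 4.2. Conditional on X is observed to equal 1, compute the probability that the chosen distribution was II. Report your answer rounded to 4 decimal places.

Likelihoods P(X=1 | ·): I: 0.25; II: 0.2475; III: 0.0629814.
Posterior ∝ prior × likelihood. Numerator for II: 0.36·0.2475 = 0.0891.
Normalizing constant: 0.38·0.25 + 0.36·0.2475 + 0.26·0.0629814 = 0.200475.
P(II | observation) = 0.0891 / 0.200475 = 0.444444.

0.4444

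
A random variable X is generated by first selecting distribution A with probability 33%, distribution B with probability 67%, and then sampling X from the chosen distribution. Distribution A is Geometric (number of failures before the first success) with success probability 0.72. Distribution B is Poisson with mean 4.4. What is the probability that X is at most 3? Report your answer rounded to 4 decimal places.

0.5688

Conditional on each component, P(X ≤ 3): A: 0.993853; B: 0.359448.
By total probability, P(X ≤ 3) = 0.33·0.993853 + 0.67·0.359448 = 0.568802.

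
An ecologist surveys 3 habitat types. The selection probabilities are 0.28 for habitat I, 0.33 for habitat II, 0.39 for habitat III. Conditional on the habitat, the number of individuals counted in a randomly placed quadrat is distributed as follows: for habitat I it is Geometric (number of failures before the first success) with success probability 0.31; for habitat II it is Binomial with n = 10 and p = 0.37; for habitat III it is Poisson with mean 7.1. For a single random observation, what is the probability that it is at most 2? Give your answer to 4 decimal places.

Conditional on each habitat, P(X ≤ 2): I: 0.671491; II: 0.220571; III: 0.0274801.
By total probability, P(X ≤ 2) = 0.28·0.671491 + 0.33·0.220571 + 0.39·0.0274801 = 0.271523.

0.2715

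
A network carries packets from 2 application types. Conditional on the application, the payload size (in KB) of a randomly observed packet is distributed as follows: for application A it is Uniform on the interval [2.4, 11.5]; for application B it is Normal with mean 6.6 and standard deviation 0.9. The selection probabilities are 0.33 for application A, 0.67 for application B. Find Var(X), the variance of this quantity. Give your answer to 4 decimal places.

Per component, A: μ=6.95, E[X²]=55.2033; B: μ=6.6, E[X²]=44.37.
E[X] = 0.33·6.95 + 0.67·6.6 = 6.7155.
E[X²] = 0.33·55.2033 + 0.67·44.37 = 47.945.
Var(X) = E[X²] − (E[X])² = 47.945 − 45.0979 = 2.84706.

2.8471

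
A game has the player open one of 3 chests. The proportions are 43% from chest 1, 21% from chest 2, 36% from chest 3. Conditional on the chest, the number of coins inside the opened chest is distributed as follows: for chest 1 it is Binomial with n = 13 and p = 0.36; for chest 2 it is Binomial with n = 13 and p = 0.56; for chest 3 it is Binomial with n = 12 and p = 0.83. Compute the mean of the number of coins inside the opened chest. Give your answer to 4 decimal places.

Component means — 1: 4.68; 2: 7.28; 3: 9.96.
E[X] = 0.43·4.68 + 0.21·7.28 + 0.36·9.96 = 7.1268.

7.1268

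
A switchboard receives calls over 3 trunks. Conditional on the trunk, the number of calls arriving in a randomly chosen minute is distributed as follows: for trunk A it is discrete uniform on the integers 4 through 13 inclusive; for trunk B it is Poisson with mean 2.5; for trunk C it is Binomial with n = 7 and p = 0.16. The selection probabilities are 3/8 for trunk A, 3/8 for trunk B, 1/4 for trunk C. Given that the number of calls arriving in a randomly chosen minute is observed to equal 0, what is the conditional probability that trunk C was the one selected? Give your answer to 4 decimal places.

0.7056

Likelihoods P(X=0 | ·): A: 0; B: 0.082085; C: 0.29509.
Posterior ∝ prior × likelihood. Numerator for C: 0.25·0.29509 = 0.0737726.
Normalizing constant: 0.375·0 + 0.375·0.082085 + 0.25·0.29509 = 0.104554.
P(C | observation) = 0.0737726 / 0.104554 = 0.70559.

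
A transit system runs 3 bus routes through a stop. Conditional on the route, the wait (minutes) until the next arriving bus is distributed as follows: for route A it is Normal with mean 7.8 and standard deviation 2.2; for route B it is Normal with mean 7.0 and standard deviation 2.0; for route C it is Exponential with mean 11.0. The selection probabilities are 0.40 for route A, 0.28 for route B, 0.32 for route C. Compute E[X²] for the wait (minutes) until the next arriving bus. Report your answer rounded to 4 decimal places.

118.5520

For each component E[X²] = Var + (mean)², giving A: 65.68; B: 53; C: 242.
Overall E[X²] = 0.4·65.68 + 0.28·53 + 0.32·242 = 118.552.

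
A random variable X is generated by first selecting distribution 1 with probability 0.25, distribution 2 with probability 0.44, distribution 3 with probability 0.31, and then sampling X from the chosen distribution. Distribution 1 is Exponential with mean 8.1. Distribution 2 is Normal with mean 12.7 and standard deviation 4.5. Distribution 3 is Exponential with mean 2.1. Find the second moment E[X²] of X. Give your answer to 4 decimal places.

For each component E[X²] = Var + (mean)², giving 1: 131.22; 2: 181.54; 3: 8.82.
Overall E[X²] = 0.25·131.22 + 0.44·181.54 + 0.31·8.82 = 115.417.

115.4168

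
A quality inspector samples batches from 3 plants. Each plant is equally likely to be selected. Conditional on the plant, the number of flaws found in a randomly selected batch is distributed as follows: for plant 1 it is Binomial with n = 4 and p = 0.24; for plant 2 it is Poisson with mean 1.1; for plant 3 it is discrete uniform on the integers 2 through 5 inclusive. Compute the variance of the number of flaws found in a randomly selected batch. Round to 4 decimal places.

Per component, 1: μ=0.96, E[X²]=1.6512; 2: μ=1.1, E[X²]=2.31; 3: μ=3.5, E[X²]=13.5.
E[X] = 0.333333·0.96 + 0.333333·1.1 + 0.333333·3.5 = 1.85333.
E[X²] = 0.333333·1.6512 + 0.333333·2.31 + 0.333333·13.5 = 5.8204.
Var(X) = E[X²] − (E[X])² = 5.8204 − 3.43484 = 2.38556.

2.3856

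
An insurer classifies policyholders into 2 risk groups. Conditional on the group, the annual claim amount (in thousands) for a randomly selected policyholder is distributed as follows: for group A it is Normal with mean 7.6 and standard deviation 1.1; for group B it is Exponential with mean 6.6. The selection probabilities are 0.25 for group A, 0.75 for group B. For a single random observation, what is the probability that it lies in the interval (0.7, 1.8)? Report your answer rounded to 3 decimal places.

Conditional on each group, P(0.7 < X < 1.8): A: 6.70282e-08; B: 0.13807.
By total probability, P(0.7 < X < 1.8) = 0.25·6.70282e-08 + 0.75·0.13807 = 0.103552.

0.104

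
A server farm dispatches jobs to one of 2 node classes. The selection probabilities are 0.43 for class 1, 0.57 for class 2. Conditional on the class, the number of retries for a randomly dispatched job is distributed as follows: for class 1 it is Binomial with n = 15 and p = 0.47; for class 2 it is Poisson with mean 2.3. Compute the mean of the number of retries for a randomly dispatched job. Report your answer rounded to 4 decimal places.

Component means — 1: 7.05; 2: 2.3.
E[X] = 0.43·7.05 + 0.57·2.3 = 4.3425.

4.3425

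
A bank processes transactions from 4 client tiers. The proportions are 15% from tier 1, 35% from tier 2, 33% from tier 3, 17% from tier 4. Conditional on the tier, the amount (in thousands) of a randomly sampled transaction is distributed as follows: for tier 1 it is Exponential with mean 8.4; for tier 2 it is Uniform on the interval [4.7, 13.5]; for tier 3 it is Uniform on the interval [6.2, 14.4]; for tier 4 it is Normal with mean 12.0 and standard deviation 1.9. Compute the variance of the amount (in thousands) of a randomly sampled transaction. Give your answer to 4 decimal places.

Per component, 1: μ=8.4, E[X²]=141.12; 2: μ=9.1, E[X²]=89.2633; 3: μ=10.3, E[X²]=111.693; 4: μ=12, E[X²]=147.61.
E[X] = 0.15·8.4 + 0.35·9.1 + 0.33·10.3 + 0.17·12 = 9.884.
E[X²] = 0.15·141.12 + 0.35·89.2633 + 0.33·111.693 + 0.17·147.61 = 114.363.
Var(X) = E[X²] − (E[X])² = 114.363 − 97.6935 = 16.6692.

16.6692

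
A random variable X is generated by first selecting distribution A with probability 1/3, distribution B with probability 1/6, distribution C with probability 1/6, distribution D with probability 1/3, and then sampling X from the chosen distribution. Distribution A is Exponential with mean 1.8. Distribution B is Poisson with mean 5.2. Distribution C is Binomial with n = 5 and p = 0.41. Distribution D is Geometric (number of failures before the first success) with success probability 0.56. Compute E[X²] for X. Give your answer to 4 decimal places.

For each component E[X²] = Var + (mean)², giving A: 6.48; B: 32.24; C: 5.412; D: 2.02041.
Overall E[X²] = 0.333333·6.48 + 0.166667·32.24 + 0.166667·5.412 + 0.333333·2.02041 = 9.1088.

9.1088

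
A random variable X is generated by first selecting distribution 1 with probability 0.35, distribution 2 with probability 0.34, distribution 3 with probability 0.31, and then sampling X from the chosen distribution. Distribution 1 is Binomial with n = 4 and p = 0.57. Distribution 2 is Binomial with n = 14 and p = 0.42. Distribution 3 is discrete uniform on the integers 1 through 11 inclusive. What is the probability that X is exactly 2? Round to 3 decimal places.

0.162

Conditional on each component, P(X = 2): 1: 0.360444; 2: 0.0232635; 3: 0.0909091.
By total probability, P(X = 2) = 0.35·0.360444 + 0.34·0.0232635 + 0.31·0.0909091 = 0.162247.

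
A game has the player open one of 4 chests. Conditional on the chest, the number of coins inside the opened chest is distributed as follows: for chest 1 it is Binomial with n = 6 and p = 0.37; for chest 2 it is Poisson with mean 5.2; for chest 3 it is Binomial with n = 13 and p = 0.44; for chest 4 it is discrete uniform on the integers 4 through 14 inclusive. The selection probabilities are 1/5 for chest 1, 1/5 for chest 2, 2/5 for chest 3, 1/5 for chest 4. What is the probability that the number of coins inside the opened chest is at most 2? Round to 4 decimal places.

0.1557

Conditional on each chest, P(X ≤ 2): 1: 0.606331; 2: 0.108787; 3: 0.0316222; 4: 0.
By total probability, P(X ≤ 2) = 0.2·0.606331 + 0.2·0.108787 + 0.4·0.0316222 + 0.2·0 = 0.155673.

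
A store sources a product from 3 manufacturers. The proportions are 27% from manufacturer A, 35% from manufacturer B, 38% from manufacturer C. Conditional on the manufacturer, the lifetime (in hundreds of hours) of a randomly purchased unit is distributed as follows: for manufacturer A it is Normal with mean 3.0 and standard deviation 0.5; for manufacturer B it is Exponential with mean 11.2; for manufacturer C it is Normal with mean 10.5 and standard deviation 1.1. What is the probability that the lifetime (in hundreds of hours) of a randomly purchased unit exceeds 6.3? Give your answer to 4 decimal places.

0.5794

Conditional on each manufacturer, P(X > 6.3): A: 2.05579e-11; B: 0.569783; C: 0.999933.
By total probability, P(X > 6.3) = 0.27·2.05579e-11 + 0.35·0.569783 + 0.38·0.999933 = 0.579398.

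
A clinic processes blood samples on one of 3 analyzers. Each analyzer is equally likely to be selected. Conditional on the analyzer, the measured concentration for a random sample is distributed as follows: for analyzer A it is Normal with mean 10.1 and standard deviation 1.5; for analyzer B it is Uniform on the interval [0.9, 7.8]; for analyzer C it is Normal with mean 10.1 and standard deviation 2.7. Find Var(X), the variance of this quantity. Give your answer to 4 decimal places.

11.8497

Per component, A: μ=10.1, E[X²]=104.26; B: μ=4.35, E[X²]=22.89; C: μ=10.1, E[X²]=109.3.
E[X] = 0.333333·10.1 + 0.333333·4.35 + 0.333333·10.1 = 8.18333.
E[X²] = 0.333333·104.26 + 0.333333·22.89 + 0.333333·109.3 = 78.8167.
Var(X) = E[X²] − (E[X])² = 78.8167 − 66.9669 = 11.8497.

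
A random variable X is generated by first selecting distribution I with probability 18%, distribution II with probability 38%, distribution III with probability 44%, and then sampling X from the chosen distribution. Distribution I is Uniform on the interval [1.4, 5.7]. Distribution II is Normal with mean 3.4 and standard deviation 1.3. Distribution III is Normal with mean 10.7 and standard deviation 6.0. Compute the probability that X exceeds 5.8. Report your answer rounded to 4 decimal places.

0.3612

Conditional on each component, P(X > 5.8): I: 0; II: 0.0324349; III: 0.792941.
By total probability, P(X > 5.8) = 0.18·0 + 0.38·0.0324349 + 0.44·0.792941 = 0.361219.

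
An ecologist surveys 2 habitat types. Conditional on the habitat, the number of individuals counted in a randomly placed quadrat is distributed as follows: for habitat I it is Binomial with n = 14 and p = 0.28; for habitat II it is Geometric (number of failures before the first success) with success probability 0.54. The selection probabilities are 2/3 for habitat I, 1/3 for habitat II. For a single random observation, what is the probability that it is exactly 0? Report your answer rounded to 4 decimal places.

Conditional on each habitat, P(X = 0): I: 0.0100613; II: 0.54.
By total probability, P(X = 0) = 0.666667·0.0100613 + 0.333333·0.54 = 0.186708.

0.1867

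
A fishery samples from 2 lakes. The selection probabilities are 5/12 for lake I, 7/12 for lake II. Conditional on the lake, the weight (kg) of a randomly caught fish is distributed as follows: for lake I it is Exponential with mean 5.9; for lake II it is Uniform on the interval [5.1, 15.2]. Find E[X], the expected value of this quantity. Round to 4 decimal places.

8.3792

Component means — I: 5.9; II: 10.15.
E[X] = 0.416667·5.9 + 0.583333·10.15 = 8.37917.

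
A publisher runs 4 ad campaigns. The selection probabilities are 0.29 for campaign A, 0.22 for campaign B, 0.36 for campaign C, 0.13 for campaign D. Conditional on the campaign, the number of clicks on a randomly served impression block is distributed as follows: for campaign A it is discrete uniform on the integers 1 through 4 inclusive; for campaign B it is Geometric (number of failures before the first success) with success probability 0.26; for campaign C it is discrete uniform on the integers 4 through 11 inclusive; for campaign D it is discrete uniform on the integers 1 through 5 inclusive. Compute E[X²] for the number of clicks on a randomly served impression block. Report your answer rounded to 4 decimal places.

For each component E[X²] = Var + (mean)², giving A: 7.5; B: 19.0473; C: 61.5; D: 11.
Overall E[X²] = 0.29·7.5 + 0.22·19.0473 + 0.36·61.5 + 0.13·11 = 29.9354.

29.9354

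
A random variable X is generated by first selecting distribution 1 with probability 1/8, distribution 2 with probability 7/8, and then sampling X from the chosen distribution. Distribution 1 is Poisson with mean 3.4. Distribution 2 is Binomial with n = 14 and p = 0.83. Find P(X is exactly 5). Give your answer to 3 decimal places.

0.016

Conditional on each component, P(X = 5): 1: 0.126361; 2: 9.35179e-05.
By total probability, P(X = 5) = 0.125·0.126361 + 0.875·9.35179e-05 = 0.0158769.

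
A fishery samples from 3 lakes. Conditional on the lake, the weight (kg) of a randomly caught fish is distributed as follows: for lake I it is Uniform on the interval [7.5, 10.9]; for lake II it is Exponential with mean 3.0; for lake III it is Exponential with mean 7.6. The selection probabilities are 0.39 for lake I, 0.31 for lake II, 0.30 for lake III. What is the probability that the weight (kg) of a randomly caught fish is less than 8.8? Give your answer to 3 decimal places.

Conditional on each lake, P(X < 8.8): I: 0.382353; II: 0.946781; III: 0.685853.
By total probability, P(X < 8.8) = 0.39·0.382353 + 0.31·0.946781 + 0.3·0.685853 = 0.648376.

0.648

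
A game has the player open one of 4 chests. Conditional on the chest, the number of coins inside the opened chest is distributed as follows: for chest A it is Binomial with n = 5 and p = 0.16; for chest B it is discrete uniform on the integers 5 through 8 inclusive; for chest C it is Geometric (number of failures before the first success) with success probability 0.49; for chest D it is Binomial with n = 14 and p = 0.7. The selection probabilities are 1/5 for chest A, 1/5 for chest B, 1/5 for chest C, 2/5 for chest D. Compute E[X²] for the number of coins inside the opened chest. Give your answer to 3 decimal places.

For each component E[X²] = Var + (mean)², giving A: 1.312; B: 43.5; C: 3.20741; D: 98.98.
Overall E[X²] = 0.2·1.312 + 0.2·43.5 + 0.2·3.20741 + 0.4·98.98 = 49.1959.

49.196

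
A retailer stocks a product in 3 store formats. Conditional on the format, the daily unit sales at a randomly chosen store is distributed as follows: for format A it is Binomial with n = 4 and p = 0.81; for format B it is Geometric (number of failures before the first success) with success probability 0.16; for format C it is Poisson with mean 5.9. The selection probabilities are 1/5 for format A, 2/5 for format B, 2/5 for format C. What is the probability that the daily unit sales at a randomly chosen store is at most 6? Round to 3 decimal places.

0.731

Conditional on each format, P(X ≤ 6): A: 1; B: 0.70491; C: 0.622361.
By total probability, P(X ≤ 6) = 0.2·1 + 0.4·0.70491 + 0.4·0.622361 = 0.730908.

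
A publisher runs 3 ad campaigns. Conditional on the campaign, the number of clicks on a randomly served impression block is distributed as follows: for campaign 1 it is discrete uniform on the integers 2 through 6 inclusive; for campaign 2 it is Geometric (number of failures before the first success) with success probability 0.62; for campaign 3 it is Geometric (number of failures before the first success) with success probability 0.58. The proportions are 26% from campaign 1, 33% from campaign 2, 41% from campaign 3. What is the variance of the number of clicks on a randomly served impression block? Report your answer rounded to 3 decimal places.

Per component, 1: μ=4, E[X²]=18; 2: μ=0.612903, E[X²]=1.3642; 3: μ=0.724138, E[X²]=1.77289.
E[X] = 0.26·4 + 0.33·0.612903 + 0.41·0.724138 = 1.53915.
E[X²] = 0.26·18 + 0.33·1.3642 + 0.41·1.77289 = 5.85707.
Var(X) = E[X²] − (E[X])² = 5.85707 − 2.369 = 3.48808.

3.488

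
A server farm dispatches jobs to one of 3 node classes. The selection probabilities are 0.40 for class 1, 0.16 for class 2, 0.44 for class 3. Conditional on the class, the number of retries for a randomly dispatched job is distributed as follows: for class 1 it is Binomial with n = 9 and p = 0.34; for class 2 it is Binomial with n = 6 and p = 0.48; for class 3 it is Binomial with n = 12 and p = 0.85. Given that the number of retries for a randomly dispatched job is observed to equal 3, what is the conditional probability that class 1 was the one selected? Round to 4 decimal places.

Likelihoods P(X=3 | ·): 1: 0.272885; 2: 0.311002; 3: 5.19399e-06.
Posterior ∝ prior × likelihood. Numerator for 1: 0.4·0.272885 = 0.109154.
Normalizing constant: 0.4·0.272885 + 0.16·0.311002 + 0.44·5.19399e-06 = 0.158917.
P(1 | observation) = 0.109154 / 0.158917 = 0.686863.

0.6869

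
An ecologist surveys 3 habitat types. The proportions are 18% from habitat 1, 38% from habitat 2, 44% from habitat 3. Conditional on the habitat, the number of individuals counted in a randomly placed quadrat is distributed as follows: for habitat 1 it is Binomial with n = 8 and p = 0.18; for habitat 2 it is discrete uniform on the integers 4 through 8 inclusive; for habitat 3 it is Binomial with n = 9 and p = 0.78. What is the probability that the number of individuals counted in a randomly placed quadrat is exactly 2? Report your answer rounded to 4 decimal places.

0.0499

Conditional on each habitat, P(X = 2): 1: 0.275795; 2: 0; 3: 0.000546324.
By total probability, P(X = 2) = 0.18·0.275795 + 0.38·0 + 0.44·0.000546324 = 0.0498835.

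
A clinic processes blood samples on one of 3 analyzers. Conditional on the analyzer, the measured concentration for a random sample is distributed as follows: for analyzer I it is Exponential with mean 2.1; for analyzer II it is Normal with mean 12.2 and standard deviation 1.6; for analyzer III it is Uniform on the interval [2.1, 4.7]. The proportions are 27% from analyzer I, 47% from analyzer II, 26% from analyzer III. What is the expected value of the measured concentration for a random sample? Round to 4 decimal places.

Component means — I: 2.1; II: 12.2; III: 3.4.
E[X] = 0.27·2.1 + 0.47·12.2 + 0.26·3.4 = 7.185.

7.1850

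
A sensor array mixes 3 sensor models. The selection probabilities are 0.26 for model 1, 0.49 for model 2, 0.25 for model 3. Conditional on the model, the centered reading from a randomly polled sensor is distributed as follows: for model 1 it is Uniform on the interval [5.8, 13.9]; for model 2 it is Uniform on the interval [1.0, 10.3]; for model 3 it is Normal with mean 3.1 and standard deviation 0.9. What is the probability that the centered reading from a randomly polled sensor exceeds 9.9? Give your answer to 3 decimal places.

Conditional on each model, P(X > 9.9): 1: 0.493827; 2: 0.0430108; 3: 2.08722e-14.
By total probability, P(X > 9.9) = 0.26·0.493827 + 0.49·0.0430108 + 0.25·2.08722e-14 = 0.14947.

0.149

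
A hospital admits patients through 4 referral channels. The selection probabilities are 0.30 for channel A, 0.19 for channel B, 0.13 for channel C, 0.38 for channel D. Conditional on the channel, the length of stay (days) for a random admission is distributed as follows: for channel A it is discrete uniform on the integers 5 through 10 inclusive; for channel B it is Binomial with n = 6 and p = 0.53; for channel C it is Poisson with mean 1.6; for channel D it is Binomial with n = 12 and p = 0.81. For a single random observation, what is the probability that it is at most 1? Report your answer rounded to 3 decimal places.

Conditional on each channel, P(X ≤ 1): A: 0; B: 0.0837109; C: 0.524931; D: 1.15442e-07.
By total probability, P(X ≤ 1) = 0.3·0 + 0.19·0.0837109 + 0.13·0.524931 + 0.38·1.15442e-07 = 0.0841461.

0.084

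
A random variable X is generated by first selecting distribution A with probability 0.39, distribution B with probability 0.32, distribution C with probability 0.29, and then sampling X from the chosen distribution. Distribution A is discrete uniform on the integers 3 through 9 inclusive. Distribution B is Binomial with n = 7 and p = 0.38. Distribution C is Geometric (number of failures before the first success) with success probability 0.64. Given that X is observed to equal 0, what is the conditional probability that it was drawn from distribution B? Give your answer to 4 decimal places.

0.0572

Likelihoods P(X=0 | ·): A: 0; B: 0.0352161; C: 0.64.
Posterior ∝ prior × likelihood. Numerator for B: 0.32·0.0352161 = 0.0112692.
Normalizing constant: 0.39·0 + 0.32·0.0352161 + 0.29·0.64 = 0.196869.
P(B | observation) = 0.0112692 / 0.196869 = 0.0572419.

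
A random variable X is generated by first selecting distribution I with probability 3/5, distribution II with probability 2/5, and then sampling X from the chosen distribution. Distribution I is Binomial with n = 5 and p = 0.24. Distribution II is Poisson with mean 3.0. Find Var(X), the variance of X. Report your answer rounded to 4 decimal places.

Per component, I: μ=1.2, E[X²]=2.352; II: μ=3, E[X²]=12.
E[X] = 0.6·1.2 + 0.4·3 = 1.92.
E[X²] = 0.6·2.352 + 0.4·12 = 6.2112.
Var(X) = E[X²] − (E[X])² = 6.2112 − 3.6864 = 2.5248.

2.5248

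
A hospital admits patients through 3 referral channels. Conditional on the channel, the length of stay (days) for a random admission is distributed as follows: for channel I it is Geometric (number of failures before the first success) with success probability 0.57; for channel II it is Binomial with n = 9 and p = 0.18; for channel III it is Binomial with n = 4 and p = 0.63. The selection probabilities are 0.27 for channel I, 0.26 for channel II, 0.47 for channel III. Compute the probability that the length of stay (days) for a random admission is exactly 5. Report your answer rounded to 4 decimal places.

Conditional on each channel, P(X = 5): I: 0.00837948; II: 0.0107644; III: 0.
By total probability, P(X = 5) = 0.27·0.00837948 + 0.26·0.0107644 + 0.47·0 = 0.0050612.

0.0051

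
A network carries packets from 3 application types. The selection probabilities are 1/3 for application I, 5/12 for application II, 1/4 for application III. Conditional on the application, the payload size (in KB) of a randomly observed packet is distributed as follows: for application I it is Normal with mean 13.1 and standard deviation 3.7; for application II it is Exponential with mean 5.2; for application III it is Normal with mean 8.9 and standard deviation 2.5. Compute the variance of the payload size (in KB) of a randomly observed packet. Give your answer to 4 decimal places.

28.9566

Per component, I: μ=13.1, E[X²]=185.3; II: μ=5.2, E[X²]=54.08; III: μ=8.9, E[X²]=85.46.
E[X] = 0.333333·13.1 + 0.416667·5.2 + 0.25·8.9 = 8.75833.
E[X²] = 0.333333·185.3 + 0.416667·54.08 + 0.25·85.46 = 105.665.
Var(X) = E[X²] − (E[X])² = 105.665 − 76.7084 = 28.9566.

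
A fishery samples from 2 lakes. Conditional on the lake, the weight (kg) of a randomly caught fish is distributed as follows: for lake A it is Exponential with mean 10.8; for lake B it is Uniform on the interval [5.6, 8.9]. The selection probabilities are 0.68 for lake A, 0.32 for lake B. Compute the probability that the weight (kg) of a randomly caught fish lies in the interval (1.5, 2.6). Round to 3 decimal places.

0.057

Conditional on each lake, P(1.5 < X < 2.6): A: 0.0842793; B: 0.
By total probability, P(1.5 < X < 2.6) = 0.68·0.0842793 + 0.32·0 = 0.0573099.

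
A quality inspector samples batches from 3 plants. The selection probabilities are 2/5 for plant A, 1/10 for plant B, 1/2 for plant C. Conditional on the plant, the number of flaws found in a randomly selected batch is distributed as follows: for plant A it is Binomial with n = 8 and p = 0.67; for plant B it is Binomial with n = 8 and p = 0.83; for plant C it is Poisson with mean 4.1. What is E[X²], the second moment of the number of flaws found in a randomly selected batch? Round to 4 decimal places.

27.1762

For each component E[X²] = Var + (mean)², giving A: 30.4984; B: 45.2184; C: 20.91.
Overall E[X²] = 0.4·30.4984 + 0.1·45.2184 + 0.5·20.91 = 27.1762.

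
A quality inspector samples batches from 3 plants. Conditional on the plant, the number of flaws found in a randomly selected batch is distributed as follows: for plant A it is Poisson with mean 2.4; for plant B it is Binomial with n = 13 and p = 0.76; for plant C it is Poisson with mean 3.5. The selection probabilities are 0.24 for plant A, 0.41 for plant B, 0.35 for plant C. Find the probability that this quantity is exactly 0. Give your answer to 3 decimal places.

Conditional on each plant, P(X = 0): A: 0.090718; B: 8.76488e-09; C: 0.0301974.
By total probability, P(X = 0) = 0.24·0.090718 + 0.41·8.76488e-09 + 0.35·0.0301974 = 0.0323414.

0.032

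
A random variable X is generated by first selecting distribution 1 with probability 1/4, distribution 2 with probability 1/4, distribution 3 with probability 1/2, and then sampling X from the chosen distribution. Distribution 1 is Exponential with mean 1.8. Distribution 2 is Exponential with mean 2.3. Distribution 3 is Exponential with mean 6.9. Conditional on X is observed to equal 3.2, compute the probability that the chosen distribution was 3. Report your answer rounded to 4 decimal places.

0.4743

Likelihoods f(3.2 | ·): 1: 0.0938963; 2: 0.108152; 3: 0.0911463.
Posterior ∝ prior × likelihood. Numerator for 3: 0.5·0.0911463 = 0.0455731.
Normalizing constant: 0.25·0.0938963 + 0.25·0.108152 + 0.5·0.0911463 = 0.0960853.
P(3 | observation) = 0.0455731 / 0.0960853 = 0.474299.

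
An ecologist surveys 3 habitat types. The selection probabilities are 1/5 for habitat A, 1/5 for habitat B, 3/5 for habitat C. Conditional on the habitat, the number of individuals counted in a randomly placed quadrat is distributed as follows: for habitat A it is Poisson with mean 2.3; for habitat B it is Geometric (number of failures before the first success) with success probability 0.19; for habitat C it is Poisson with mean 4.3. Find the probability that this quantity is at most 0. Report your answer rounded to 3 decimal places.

Conditional on each habitat, P(X ≤ 0): A: 0.100259; B: 0.19; C: 0.0135686.
By total probability, P(X ≤ 0) = 0.2·0.100259 + 0.2·0.19 + 0.6·0.0135686 = 0.0661929.

0.066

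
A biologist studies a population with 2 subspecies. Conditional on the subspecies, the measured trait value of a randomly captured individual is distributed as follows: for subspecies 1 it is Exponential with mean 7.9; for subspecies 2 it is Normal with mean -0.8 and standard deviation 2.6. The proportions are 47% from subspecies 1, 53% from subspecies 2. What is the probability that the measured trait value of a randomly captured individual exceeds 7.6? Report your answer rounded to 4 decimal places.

0.1799

Conditional on each subspecies, P(X > 7.6): 1: 0.382118; 2: 0.000617288.
By total probability, P(X > 7.6) = 0.47·0.382118 + 0.53·0.000617288 = 0.179923.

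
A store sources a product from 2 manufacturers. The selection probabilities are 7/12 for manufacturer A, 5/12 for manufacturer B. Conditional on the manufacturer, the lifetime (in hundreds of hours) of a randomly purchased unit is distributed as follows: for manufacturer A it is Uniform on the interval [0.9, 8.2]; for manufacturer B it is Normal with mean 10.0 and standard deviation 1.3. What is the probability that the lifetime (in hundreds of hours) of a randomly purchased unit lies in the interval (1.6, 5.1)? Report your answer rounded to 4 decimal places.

Conditional on each manufacturer, P(1.6 < X < 5.1): A: 0.479452; B: 8.18757e-05.
By total probability, P(1.6 < X < 5.1) = 0.583333·0.479452 + 0.416667·8.18757e-05 = 0.279714.

0.2797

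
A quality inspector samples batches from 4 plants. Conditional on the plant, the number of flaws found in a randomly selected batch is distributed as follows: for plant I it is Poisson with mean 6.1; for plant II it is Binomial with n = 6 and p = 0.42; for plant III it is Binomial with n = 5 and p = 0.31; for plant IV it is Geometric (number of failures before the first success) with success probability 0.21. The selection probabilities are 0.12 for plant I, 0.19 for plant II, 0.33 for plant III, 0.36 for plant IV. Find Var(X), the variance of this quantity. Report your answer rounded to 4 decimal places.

9.9055

Per component, I: μ=6.1, E[X²]=43.31; II: μ=2.52, E[X²]=7.812; III: μ=1.55, E[X²]=3.472; IV: μ=3.7619, E[X²]=32.0658.
E[X] = 0.12·6.1 + 0.19·2.52 + 0.33·1.55 + 0.36·3.7619 = 3.07659.
E[X²] = 0.12·43.31 + 0.19·7.812 + 0.33·3.472 + 0.36·32.0658 = 19.3709.
Var(X) = E[X²] − (E[X])² = 19.3709 − 9.46538 = 9.90553.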